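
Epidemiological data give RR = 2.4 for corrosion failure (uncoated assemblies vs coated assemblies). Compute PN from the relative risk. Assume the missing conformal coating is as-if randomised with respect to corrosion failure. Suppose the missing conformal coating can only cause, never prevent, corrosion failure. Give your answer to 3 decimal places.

Under exogeneity and monotonicity, PN = (RR − 1) / RR = 1 − 1/RR.
PN = (2.4 − 1) / 2.4 = 1.4 / 2.4 ≈ 0.5833

PN ≈ 0.583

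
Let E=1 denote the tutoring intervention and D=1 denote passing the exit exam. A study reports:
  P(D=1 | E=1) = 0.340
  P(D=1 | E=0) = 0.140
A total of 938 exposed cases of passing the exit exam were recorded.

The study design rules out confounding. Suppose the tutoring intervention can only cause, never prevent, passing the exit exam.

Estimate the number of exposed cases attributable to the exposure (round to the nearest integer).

about 552 cases

Let p₁ = 0.34, p₀ = 0.14.
PN = (p₁ − p₀)/p₁ = (0.34 − 0.14) / 0.34 ≈ 0.58824.
Attributable cases ≈ PN × (exposed cases) = 0.58824 × 938 ≈ 551.76.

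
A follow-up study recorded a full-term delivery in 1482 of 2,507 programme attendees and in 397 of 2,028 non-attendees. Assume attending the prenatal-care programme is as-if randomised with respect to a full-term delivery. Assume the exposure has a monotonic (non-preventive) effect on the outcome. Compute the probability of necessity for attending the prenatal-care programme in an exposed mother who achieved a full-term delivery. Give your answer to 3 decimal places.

PN ≈ 0.669

p₁ = P(outcome | exposed) = 1482/2507 = 0.59114
p₀ = P(outcome | unexposed) = 397/2028 = 0.19576
Under exogeneity and monotonicity, PN = (p₁ − p₀) / p₁.
PN = (0.59114 − 0.19576) / 0.59114 = 0.39539 / 0.59114 ≈ 0.6688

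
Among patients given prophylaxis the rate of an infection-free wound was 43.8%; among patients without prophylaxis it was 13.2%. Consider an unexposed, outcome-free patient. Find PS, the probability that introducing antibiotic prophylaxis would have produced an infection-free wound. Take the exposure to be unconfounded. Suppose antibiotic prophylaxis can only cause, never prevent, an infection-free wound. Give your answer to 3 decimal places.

PS ≈ 0.353

p₁ = 0.438, p₀ = 0.132.
Under exogeneity and monotonicity, PS = (p₁ − p₀) / (1 − p₀).
PS = (0.438 − 0.132) / (1 − 0.132) = 0.306 / 0.868 ≈ 0.3525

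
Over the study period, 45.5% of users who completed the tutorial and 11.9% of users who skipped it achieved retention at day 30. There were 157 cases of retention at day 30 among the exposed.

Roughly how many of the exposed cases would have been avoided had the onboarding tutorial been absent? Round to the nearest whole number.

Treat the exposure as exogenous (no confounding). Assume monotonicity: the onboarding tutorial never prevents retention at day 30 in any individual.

about 116 cases

p₁ = 0.455, p₀ = 0.119.
PN = (p₁ − p₀)/p₁ = (0.455 − 0.119) / 0.455 ≈ 0.73846.
Attributable cases ≈ PN × (exposed cases) = 0.73846 × 157 ≈ 115.94.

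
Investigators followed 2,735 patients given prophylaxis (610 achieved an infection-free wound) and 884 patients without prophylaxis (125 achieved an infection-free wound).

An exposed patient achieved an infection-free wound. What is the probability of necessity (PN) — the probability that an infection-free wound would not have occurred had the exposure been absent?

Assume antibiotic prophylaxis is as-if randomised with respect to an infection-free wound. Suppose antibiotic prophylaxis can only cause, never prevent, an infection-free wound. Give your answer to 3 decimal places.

PN ≈ 0.366

p₁ = P(outcome | exposed) = 610/2735 = 0.22303
p₀ = P(outcome | unexposed) = 125/884 = 0.1414
Under exogeneity and monotonicity, PN = (p₁ − p₀) / p₁.
PN = (0.22303 − 0.1414) / 0.22303 = 0.081632 / 0.22303 ≈ 0.3660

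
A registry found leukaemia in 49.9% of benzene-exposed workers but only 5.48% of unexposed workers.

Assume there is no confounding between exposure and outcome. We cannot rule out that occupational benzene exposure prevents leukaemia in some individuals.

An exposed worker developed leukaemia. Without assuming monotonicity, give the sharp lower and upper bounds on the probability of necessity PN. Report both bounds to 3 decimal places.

p₁ = 0.499, p₀ = 0.0548.
Under exogeneity alone the bounds on PN are max{0,(p₁−p₀)/p₁} ≤ PN ≤ min{1,(1−p₀)/p₁}.
  lower = (p₁ − p₀)/p₁ = 0.4442 / 0.499 ≈ 0.8902
  upper = min{1, (1 − p₀)/p₁} = 0.9452 / 0.499 ≈ 1.8942 → capped at 1

0.890 ≤ PN ≤ 1.000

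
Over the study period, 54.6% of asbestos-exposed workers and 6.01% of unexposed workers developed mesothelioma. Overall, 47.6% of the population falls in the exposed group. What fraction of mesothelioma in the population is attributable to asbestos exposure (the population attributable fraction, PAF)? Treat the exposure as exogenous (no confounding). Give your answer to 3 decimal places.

p₁ = 0.546, p₀ = 0.0601.
Overall risk P(Y=1) = π·p₁ + (1−π)·p₀ = 0.476×0.546 + 0.524×0.0601 = 0.29139.
Under exogeneity, PAF = [P(Y=1) − p₀] / P(Y=1).
PAF = (0.29139 − 0.0601) / 0.29139 ≈ 0.7937

PAF ≈ 0.794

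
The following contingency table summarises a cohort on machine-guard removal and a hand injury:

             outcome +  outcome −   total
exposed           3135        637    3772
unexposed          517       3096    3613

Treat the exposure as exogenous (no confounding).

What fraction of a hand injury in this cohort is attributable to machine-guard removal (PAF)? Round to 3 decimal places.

p₁ = P(outcome | exposed) = 3135/3772 = 0.83112
p₀ = P(outcome | unexposed) = 517/3613 = 0.14309
Exposure prevalence π = 3772/7385 = 0.51077; overall risk P(Y=1) = 0.49452.
Under exogeneity, PAF = [P(Y=1) − p₀]/P(Y=1).
PAF = (0.49452 − 0.14309) / 0.49452 ≈ 0.7106

PAF ≈ 0.711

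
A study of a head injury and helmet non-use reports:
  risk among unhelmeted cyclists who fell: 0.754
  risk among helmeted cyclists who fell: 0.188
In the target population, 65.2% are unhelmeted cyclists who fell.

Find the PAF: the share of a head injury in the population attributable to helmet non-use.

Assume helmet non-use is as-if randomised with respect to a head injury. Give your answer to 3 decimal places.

Let p₁ = 0.754, p₀ = 0.188.
Overall risk P(Y=1) = π·p₁ + (1−π)·p₀ = 0.652×0.754 + 0.348×0.188 = 0.55703.
Under exogeneity, PAF = [P(Y=1) − p₀] / P(Y=1).
PAF = (0.55703 − 0.188) / 0.55703 ≈ 0.6625

PAF ≈ 0.662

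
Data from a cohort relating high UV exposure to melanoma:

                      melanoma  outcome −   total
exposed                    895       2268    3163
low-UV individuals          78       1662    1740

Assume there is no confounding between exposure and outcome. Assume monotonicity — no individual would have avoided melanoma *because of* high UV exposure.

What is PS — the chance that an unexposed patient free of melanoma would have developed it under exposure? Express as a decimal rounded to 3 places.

p₁ = P(outcome | exposed) = 895/3163 = 0.28296
p₀ = P(outcome | unexposed) = 78/1740 = 0.044828
Under exogeneity and monotonicity, PS = (p₁ − p₀)/(1 − p₀).
PS = (0.28296 − 0.044828) / 0.95517 ≈ 0.2493

PS ≈ 0.249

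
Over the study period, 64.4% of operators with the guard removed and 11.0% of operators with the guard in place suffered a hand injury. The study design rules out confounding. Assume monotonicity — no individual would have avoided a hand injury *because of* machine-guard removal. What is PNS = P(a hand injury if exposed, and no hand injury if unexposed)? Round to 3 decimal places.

p₁ = 0.644, p₀ = 0.11.
Under exogeneity and monotonicity, PNS = p₁ − p₀.
PNS = 0.644 − 0.11 = 0.534

PNS ≈ 0.534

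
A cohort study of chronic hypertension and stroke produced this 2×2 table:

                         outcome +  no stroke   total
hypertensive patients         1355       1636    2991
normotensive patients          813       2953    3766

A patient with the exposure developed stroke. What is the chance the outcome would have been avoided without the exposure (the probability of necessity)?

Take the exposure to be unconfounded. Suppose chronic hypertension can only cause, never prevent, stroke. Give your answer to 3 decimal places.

PN ≈ 0.523

p₁ = P(outcome | exposed) = 1355/2991 = 0.45303
p₀ = P(outcome | unexposed) = 813/3766 = 0.21588
Under exogeneity and monotonicity, PN = (p₁ − p₀)/p₁.
PN = (0.45303 − 0.21588) / 0.45303 ≈ 0.5235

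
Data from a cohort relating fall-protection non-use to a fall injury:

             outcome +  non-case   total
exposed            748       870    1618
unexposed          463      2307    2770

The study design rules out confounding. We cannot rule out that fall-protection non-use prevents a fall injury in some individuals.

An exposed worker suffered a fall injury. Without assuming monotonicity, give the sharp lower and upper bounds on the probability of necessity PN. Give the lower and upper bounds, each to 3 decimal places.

p₁ = P(outcome | exposed) = 748/1618 = 0.4623
p₀ = P(outcome | unexposed) = 463/2770 = 0.16715
Under exogeneity alone the bounds on PN are max{0,(p₁−p₀)/p₁} ≤ PN ≤ min{1,(1−p₀)/p₁}.
  lower = (p₁ − p₀)/p₁ = 0.29515 / 0.4623 ≈ 0.6384
  upper = min{1, (1 − p₀)/p₁} = 0.83285 / 0.4623 ≈ 1.8015 → capped at 1

0.638 ≤ PN ≤ 1.000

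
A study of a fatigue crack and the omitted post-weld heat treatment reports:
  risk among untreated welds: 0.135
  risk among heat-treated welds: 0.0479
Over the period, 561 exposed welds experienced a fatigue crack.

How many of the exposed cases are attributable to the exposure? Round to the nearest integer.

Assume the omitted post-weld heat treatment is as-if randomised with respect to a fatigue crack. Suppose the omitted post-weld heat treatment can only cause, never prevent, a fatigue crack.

about 362 cases

Let p₁ = 0.135, p₀ = 0.0479.
PN = (p₁ − p₀)/p₁ = (0.135 − 0.0479) / 0.135 ≈ 0.64519.
Attributable cases ≈ PN × (exposed cases) = 0.64519 × 561 ≈ 361.95.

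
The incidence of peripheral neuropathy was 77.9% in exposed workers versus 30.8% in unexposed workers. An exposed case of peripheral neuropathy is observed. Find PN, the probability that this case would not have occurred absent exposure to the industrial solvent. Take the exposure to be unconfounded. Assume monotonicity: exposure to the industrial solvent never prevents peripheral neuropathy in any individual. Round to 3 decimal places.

PN ≈ 0.605

p₁ = 0.779, p₀ = 0.308.
Under exogeneity and monotonicity, PN = (p₁ − p₀) / p₁.
PN = (0.779 − 0.308) / 0.779 = 0.471 / 0.779 ≈ 0.6046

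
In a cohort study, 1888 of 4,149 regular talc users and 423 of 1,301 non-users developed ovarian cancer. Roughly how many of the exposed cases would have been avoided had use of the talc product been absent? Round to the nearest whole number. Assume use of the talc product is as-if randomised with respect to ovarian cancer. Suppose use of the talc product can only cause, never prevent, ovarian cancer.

about 539 cases

p₁ = P(outcome | exposed) = 1888/4149 = 0.45505
p₀ = P(outcome | unexposed) = 423/1301 = 0.32513
PN = (p₁ − p₀)/p₁ = (0.45505 − 0.32513) / 0.45505 ≈ 0.28550.
Attributable cases ≈ PN × (exposed cases) = 0.28550 × 1888 ≈ 539.02.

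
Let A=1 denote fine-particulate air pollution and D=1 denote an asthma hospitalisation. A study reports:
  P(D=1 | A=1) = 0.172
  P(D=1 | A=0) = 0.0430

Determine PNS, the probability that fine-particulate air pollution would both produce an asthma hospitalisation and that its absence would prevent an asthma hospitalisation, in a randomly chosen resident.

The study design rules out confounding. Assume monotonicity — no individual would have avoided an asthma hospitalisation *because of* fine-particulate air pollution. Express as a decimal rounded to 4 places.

PNS ≈ 0.1290

Let p₁ = 0.172, p₀ = 0.043.
Under exogeneity and monotonicity, PNS = p₁ − p₀.
PNS = 0.172 − 0.043 = 0.129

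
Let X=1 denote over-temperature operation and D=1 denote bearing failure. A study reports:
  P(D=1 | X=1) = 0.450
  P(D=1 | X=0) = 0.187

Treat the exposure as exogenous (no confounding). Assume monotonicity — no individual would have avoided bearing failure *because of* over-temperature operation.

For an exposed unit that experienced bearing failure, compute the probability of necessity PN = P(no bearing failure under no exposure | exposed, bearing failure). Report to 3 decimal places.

PN ≈ 0.584

Let p₁ = 0.45, p₀ = 0.187.
Under exogeneity and monotonicity, PN = (p₁ − p₀) / p₁.
PN = (0.45 − 0.187) / 0.45 = 0.263 / 0.45 ≈ 0.5844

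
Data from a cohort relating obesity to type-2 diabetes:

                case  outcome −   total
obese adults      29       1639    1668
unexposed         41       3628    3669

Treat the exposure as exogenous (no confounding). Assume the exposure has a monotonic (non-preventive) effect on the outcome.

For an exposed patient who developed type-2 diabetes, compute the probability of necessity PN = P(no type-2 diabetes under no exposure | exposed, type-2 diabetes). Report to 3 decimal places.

PN ≈ 0.357

p₁ = P(outcome | exposed) = 29/1668 = 0.017386
p₀ = P(outcome | unexposed) = 41/3669 = 0.011175
Under exogeneity and monotonicity, PN = (p₁ − p₀)/p₁.
PN = (0.017386 − 0.011175) / 0.017386 ≈ 0.3573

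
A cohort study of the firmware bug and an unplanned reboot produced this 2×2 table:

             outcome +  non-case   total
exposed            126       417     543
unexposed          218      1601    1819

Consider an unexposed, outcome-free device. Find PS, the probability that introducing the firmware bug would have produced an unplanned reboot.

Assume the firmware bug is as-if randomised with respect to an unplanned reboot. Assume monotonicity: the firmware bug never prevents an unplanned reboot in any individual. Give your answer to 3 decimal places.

p₁ = P(outcome | exposed) = 126/543 = 0.23204
p₀ = P(outcome | unexposed) = 218/1819 = 0.11985
Under exogeneity and monotonicity, PS = (p₁ − p₀)/(1 − p₀).
PS = (0.23204 − 0.11985) / 0.88015 ≈ 0.1275

PS ≈ 0.127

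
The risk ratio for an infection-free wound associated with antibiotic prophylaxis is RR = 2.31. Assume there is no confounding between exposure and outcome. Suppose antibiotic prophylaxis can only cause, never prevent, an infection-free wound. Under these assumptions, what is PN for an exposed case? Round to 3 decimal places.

Under exogeneity and monotonicity, PN = (RR − 1) / RR = 1 − 1/RR.
PN = (2.31 − 1) / 2.31 = 1.31 / 2.31 ≈ 0.5671

PN ≈ 0.567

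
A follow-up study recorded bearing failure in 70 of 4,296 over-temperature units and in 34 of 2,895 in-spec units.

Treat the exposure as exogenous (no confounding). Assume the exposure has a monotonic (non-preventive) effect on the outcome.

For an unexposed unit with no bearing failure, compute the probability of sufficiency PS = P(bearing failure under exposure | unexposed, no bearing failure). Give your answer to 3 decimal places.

PS ≈ 0.005

p₁ = P(outcome | exposed) = 70/4296 = 0.016294
p₀ = P(outcome | unexposed) = 34/2895 = 0.011744
Under exogeneity and monotonicity, PS = (p₁ − p₀) / (1 − p₀).
PS = (0.016294 − 0.011744) / (1 − 0.011744) = 0.0045498 / 0.98826 ≈ 0.0046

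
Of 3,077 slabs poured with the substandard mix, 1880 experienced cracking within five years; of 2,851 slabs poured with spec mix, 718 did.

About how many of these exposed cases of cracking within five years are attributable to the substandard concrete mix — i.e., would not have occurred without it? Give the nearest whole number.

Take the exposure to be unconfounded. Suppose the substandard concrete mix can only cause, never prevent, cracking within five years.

p₁ = P(outcome | exposed) = 1880/3077 = 0.61098
p₀ = P(outcome | unexposed) = 718/2851 = 0.25184
PN = (p₁ − p₀)/p₁ = (0.61098 − 0.25184) / 0.61098 ≈ 0.58781.
Attributable cases ≈ PN × (exposed cases) = 0.58781 × 1880 ≈ 1105.08.

about 1105 cases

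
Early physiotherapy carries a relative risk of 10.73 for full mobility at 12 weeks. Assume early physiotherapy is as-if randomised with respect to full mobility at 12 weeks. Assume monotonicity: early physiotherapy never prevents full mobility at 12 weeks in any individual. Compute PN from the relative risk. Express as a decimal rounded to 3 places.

PN ≈ 0.907

Under exogeneity and monotonicity, PN = (RR − 1) / RR = 1 − 1/RR.
PN = (10.73 − 1) / 10.73 = 9.73 / 10.73 ≈ 0.9068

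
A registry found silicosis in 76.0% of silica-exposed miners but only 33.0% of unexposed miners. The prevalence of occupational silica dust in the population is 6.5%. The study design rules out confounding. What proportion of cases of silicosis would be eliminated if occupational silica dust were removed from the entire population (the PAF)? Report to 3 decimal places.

p₁ = 0.76, p₀ = 0.33.
Overall risk P(Y=1) = π·p₁ + (1−π)·p₀ = 0.065×0.76 + 0.935×0.33 = 0.35795.
Under exogeneity, PAF = [P(Y=1) − p₀] / P(Y=1).
PAF = (0.35795 − 0.33) / 0.35795 ≈ 0.0781

PAF ≈ 0.078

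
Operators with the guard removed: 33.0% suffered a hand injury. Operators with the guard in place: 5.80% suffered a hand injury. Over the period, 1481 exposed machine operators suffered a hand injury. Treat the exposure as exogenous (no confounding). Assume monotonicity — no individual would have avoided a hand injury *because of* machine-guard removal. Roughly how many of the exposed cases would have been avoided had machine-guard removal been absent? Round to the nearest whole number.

p₁ = 0.33, p₀ = 0.058.
PN = (p₁ − p₀)/p₁ = (0.33 − 0.058) / 0.33 ≈ 0.82424.
Attributable cases ≈ PN × (exposed cases) = 0.82424 × 1481 ≈ 1220.70.

about 1221 cases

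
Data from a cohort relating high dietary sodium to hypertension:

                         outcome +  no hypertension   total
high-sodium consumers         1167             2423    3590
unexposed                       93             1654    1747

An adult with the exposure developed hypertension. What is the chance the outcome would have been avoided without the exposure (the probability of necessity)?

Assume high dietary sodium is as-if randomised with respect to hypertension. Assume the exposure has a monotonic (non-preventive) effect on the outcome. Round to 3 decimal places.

PN ≈ 0.836

p₁ = P(outcome | exposed) = 1167/3590 = 0.32507
p₀ = P(outcome | unexposed) = 93/1747 = 0.053234
Under exogeneity and monotonicity, PN = (p₁ − p₀)/p₁.
PN = (0.32507 − 0.053234) / 0.32507 ≈ 0.8362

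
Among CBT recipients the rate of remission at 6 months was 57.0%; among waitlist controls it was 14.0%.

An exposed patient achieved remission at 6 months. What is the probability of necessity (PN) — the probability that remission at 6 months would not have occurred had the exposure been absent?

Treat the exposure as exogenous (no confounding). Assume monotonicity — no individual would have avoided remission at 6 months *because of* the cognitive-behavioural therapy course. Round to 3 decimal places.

p₁ = 0.57, p₀ = 0.14.
Under exogeneity and monotonicity, PN = (p₁ − p₀) / p₁.
PN = (0.57 − 0.14) / 0.57 = 0.43 / 0.57 ≈ 0.7544

PN ≈ 0.754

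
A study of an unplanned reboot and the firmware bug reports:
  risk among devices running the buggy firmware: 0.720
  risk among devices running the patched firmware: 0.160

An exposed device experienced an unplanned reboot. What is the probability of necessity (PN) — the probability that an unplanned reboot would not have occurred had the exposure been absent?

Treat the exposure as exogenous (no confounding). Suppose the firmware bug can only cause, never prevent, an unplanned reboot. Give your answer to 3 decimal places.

Let p₁ = 0.72, p₀ = 0.16.
Under exogeneity and monotonicity, PN = (p₁ − p₀) / p₁.
PN = (0.72 − 0.16) / 0.72 = 0.56 / 0.72 ≈ 0.7778

PN ≈ 0.778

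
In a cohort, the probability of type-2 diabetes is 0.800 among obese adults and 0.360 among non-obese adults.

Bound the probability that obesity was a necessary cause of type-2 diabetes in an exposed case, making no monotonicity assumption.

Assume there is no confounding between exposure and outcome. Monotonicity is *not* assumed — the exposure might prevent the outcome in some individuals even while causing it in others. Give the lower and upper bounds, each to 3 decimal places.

0.550 ≤ PN ≤ 0.800

Let p₁ = 0.8, p₀ = 0.36.
Under exogeneity alone the bounds on PN are max{0,(p₁−p₀)/p₁} ≤ PN ≤ min{1,(1−p₀)/p₁}.
  lower = (p₁ − p₀)/p₁ = 0.44 / 0.8 ≈ 0.5500
  upper = min{1, (1 − p₀)/p₁} = 0.64 / 0.8 ≈ 0.8000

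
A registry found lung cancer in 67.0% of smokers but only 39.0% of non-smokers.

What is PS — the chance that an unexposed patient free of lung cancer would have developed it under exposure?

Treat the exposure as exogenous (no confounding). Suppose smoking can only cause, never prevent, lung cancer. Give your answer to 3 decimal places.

p₁ = 0.67, p₀ = 0.39.
Under exogeneity and monotonicity, PS = (p₁ − p₀) / (1 − p₀).
PS = (0.67 − 0.39) / (1 − 0.39) = 0.28 / 0.61 ≈ 0.4590

PS ≈ 0.459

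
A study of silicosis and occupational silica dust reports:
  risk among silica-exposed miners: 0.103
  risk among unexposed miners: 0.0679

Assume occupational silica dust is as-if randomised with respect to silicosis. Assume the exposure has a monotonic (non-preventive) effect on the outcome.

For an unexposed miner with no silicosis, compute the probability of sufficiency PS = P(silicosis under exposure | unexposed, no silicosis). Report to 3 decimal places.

PS ≈ 0.038

Let p₁ = 0.103, p₀ = 0.0679.
Under exogeneity and monotonicity, PS = (p₁ − p₀) / (1 − p₀).
PS = (0.103 − 0.0679) / (1 − 0.0679) = 0.0351 / 0.9321 ≈ 0.0377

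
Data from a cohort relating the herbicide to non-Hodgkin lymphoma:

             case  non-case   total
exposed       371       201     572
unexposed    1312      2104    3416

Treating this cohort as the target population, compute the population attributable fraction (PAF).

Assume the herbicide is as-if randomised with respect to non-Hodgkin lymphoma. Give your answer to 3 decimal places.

PAF ≈ 0.090

p₁ = P(outcome | exposed) = 371/572 = 0.6486
p₀ = P(outcome | unexposed) = 1312/3416 = 0.38407
Exposure prevalence π = 572/3988 = 0.14343; overall risk P(Y=1) = 0.42202.
Under exogeneity, PAF = [P(Y=1) − p₀]/P(Y=1).
PAF = (0.42202 − 0.38407) / 0.42202 ≈ 0.0899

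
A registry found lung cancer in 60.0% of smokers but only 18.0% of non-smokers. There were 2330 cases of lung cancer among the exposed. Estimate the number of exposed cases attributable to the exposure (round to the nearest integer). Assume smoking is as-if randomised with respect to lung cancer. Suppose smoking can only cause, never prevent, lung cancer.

about 1631 cases

p₁ = 0.6, p₀ = 0.18.
PN = (p₁ − p₀)/p₁ = (0.6 − 0.18) / 0.6 ≈ 0.70000.
Attributable cases ≈ PN × (exposed cases) = 0.70000 × 2330 ≈ 1631.00.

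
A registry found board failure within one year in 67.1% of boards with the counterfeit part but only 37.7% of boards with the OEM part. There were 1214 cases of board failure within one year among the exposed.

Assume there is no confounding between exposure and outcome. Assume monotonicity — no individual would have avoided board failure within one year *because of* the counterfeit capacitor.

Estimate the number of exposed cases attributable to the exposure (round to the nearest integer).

p₁ = 0.671, p₀ = 0.377.
PN = (p₁ − p₀)/p₁ = (0.671 − 0.377) / 0.671 ≈ 0.43815.
Attributable cases ≈ PN × (exposed cases) = 0.43815 × 1214 ≈ 531.92.

about 532 cases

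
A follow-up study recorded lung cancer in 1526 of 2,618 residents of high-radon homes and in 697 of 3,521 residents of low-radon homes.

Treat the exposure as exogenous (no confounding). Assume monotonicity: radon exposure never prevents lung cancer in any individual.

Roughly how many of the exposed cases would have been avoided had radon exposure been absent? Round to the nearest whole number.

about 1008 cases

p₁ = P(outcome | exposed) = 1526/2618 = 0.58289
p₀ = P(outcome | unexposed) = 697/3521 = 0.19796
PN = (p₁ − p₀)/p₁ = (0.58289 − 0.19796) / 0.58289 ≈ 0.66039.
Attributable cases ≈ PN × (exposed cases) = 0.66039 × 1526 ≈ 1007.75.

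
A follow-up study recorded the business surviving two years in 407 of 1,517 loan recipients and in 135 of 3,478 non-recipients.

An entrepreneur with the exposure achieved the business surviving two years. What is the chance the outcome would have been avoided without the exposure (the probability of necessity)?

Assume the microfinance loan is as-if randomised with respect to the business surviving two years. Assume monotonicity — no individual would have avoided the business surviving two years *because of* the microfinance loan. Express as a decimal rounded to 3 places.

p₁ = P(outcome | exposed) = 407/1517 = 0.26829
p₀ = P(outcome | unexposed) = 135/3478 = 0.038815
Under exogeneity and monotonicity, PN = (p₁ − p₀) / p₁.
PN = (0.26829 − 0.038815) / 0.26829 = 0.22948 / 0.26829 ≈ 0.8553

PN ≈ 0.855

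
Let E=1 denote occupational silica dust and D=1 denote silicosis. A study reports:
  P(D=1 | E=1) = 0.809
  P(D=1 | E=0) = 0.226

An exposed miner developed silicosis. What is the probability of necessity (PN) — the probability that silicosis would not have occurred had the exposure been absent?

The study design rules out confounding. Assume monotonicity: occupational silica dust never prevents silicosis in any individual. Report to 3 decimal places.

Let p₁ = 0.809, p₀ = 0.226.
Under exogeneity and monotonicity, PN = (p₁ − p₀) / p₁.
PN = (0.809 − 0.226) / 0.809 = 0.583 / 0.809 ≈ 0.7206

PN ≈ 0.721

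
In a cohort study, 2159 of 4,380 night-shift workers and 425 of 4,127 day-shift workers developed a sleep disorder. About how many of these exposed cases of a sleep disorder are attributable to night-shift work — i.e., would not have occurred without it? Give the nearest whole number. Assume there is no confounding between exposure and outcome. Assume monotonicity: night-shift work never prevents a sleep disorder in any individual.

about 1708 cases

p₁ = P(outcome | exposed) = 2159/4380 = 0.49292
p₀ = P(outcome | unexposed) = 425/4127 = 0.10298
PN = (p₁ − p₀)/p₁ = (0.49292 − 0.10298) / 0.49292 ≈ 0.79108.
Attributable cases ≈ PN × (exposed cases) = 0.79108 × 2159 ≈ 1707.95.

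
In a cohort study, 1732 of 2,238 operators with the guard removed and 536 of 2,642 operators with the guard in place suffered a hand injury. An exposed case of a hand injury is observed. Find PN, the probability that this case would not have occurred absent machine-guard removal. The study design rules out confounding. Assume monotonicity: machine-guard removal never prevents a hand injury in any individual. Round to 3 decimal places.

PN ≈ 0.738

p₁ = P(outcome | exposed) = 1732/2238 = 0.77391
p₀ = P(outcome | unexposed) = 536/2642 = 0.20288
Under exogeneity and monotonicity, PN = (p₁ − p₀) / p₁.
PN = (0.77391 − 0.20288) / 0.77391 = 0.57103 / 0.77391 ≈ 0.7379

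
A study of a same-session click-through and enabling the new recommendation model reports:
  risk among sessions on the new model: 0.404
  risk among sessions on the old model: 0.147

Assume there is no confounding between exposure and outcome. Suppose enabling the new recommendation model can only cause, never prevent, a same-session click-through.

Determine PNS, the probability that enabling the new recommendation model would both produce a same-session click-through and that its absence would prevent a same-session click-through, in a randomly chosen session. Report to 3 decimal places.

Let p₁ = 0.404, p₀ = 0.147.
Under exogeneity and monotonicity, PNS = p₁ − p₀.
PNS = 0.404 − 0.147 = 0.257

PNS ≈ 0.257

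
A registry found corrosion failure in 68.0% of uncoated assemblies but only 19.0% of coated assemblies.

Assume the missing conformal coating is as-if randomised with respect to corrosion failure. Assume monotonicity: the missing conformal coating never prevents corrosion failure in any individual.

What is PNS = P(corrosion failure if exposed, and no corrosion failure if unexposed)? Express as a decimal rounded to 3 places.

PNS ≈ 0.490

p₁ = 0.68, p₀ = 0.19.
Under exogeneity and monotonicity, PNS = p₁ − p₀.
PNS = 0.68 − 0.19 = 0.49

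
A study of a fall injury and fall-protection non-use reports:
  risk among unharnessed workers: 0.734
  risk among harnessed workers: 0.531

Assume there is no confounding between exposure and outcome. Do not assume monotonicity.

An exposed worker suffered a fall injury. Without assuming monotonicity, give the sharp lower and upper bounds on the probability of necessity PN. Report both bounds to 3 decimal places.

0.277 ≤ PN ≤ 0.639

Let p₁ = 0.734, p₀ = 0.531.
Under exogeneity alone the bounds on PN are max{0,(p₁−p₀)/p₁} ≤ PN ≤ min{1,(1−p₀)/p₁}.
  lower = (p₁ − p₀)/p₁ = 0.203 / 0.734 ≈ 0.2766
  upper = min{1, (1 − p₀)/p₁} = 0.469 / 0.734 ≈ 0.6390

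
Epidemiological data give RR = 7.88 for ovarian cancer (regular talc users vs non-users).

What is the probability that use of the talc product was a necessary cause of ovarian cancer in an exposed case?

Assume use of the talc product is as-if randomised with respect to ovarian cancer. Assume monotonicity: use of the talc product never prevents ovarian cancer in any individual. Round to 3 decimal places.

Under exogeneity and monotonicity, PN = (RR − 1) / RR = 1 − 1/RR.
PN = (7.88 − 1) / 7.88 = 6.88 / 7.88 ≈ 0.8731

PN ≈ 0.873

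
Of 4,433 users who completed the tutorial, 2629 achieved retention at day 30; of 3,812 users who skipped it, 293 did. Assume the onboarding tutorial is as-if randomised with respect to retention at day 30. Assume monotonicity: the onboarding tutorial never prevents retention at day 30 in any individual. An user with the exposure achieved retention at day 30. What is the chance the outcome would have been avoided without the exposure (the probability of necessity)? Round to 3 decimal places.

PN ≈ 0.870

p₁ = P(outcome | exposed) = 2629/4433 = 0.59305
p₀ = P(outcome | unexposed) = 293/3812 = 0.076863
Under exogeneity and monotonicity, PN = (p₁ − p₀) / p₁.
PN = (0.59305 − 0.076863) / 0.59305 = 0.51619 / 0.59305 ≈ 0.8704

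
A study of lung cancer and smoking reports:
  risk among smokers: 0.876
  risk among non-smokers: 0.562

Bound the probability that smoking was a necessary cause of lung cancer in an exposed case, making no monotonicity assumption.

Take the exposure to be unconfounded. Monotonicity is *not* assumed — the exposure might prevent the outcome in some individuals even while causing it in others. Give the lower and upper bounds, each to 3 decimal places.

0.358 ≤ PN ≤ 0.500

Let p₁ = 0.876, p₀ = 0.562.
Under exogeneity alone the bounds on PN are max{0,(p₁−p₀)/p₁} ≤ PN ≤ min{1,(1−p₀)/p₁}.
  lower = (p₁ − p₀)/p₁ = 0.314 / 0.876 ≈ 0.3584
  upper = min{1, (1 − p₀)/p₁} = 0.438 / 0.876 ≈ 0.5000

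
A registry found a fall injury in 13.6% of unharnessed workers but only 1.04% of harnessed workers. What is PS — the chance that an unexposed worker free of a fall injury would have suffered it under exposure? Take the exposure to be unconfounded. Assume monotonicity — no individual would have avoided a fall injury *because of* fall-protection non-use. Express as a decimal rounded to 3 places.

PS ≈ 0.127

p₁ = 0.136, p₀ = 0.0104.
Under exogeneity and monotonicity, PS = (p₁ − p₀) / (1 − p₀).
PS = (0.136 − 0.0104) / (1 − 0.0104) = 0.1256 / 0.9896 ≈ 0.1269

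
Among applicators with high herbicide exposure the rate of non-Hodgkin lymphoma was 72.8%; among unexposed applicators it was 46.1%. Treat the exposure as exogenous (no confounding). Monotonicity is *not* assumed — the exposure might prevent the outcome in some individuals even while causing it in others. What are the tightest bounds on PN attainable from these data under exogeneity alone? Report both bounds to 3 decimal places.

0.367 ≤ PN ≤ 0.740

p₁ = 0.728, p₀ = 0.461.
Under exogeneity alone the bounds on PN are max{0,(p₁−p₀)/p₁} ≤ PN ≤ min{1,(1−p₀)/p₁}.
  lower = (p₁ − p₀)/p₁ = 0.267 / 0.728 ≈ 0.3668
  upper = min{1, (1 − p₀)/p₁} = 0.539 / 0.728 ≈ 0.7404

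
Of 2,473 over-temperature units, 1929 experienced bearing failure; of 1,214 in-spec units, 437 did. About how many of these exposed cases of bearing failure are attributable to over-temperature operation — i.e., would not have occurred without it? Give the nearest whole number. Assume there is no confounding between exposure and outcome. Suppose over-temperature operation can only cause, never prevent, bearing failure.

about 1039 cases

p₁ = P(outcome | exposed) = 1929/2473 = 0.78002
p₀ = P(outcome | unexposed) = 437/1214 = 0.35997
PN = (p₁ − p₀)/p₁ = (0.78002 − 0.35997) / 0.78002 ≈ 0.53852.
Attributable cases ≈ PN × (exposed cases) = 0.53852 × 1929 ≈ 1038.80.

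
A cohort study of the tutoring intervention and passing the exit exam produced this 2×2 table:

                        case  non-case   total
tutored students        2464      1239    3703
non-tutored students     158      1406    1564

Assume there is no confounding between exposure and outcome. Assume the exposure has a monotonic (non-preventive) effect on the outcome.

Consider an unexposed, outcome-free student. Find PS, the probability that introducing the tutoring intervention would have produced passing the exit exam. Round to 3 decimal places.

p₁ = P(outcome | exposed) = 2464/3703 = 0.66541
p₀ = P(outcome | unexposed) = 158/1564 = 0.10102
Under exogeneity and monotonicity, PS = (p₁ − p₀)/(1 − p₀).
PS = (0.66541 − 0.10102) / 0.89898 ≈ 0.6278

PS ≈ 0.628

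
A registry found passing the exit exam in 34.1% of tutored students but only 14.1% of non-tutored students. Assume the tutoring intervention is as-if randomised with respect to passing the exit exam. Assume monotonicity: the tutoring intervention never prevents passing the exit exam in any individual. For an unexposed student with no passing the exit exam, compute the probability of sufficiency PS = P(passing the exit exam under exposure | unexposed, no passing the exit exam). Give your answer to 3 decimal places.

PS ≈ 0.233

p₁ = 0.341, p₀ = 0.141.
Under exogeneity and monotonicity, PS = (p₁ − p₀) / (1 − p₀).
PS = (0.341 − 0.141) / (1 − 0.141) = 0.2 / 0.859 ≈ 0.2328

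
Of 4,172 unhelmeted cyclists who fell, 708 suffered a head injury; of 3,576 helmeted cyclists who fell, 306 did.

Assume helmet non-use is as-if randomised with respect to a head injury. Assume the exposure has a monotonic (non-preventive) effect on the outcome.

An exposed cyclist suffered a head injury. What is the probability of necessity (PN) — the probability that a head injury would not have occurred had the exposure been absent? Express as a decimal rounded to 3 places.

PN ≈ 0.496

p₁ = P(outcome | exposed) = 708/4172 = 0.1697
p₀ = P(outcome | unexposed) = 306/3576 = 0.08557
Under exogeneity and monotonicity, PN = (p₁ − p₀) / p₁.
PN = (0.1697 − 0.08557) / 0.1697 = 0.084132 / 0.1697 ≈ 0.4958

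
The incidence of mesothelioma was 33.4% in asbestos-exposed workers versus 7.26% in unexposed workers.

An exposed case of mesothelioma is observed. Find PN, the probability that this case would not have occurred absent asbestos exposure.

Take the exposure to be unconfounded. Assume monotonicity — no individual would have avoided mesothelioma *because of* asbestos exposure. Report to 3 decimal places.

p₁ = 0.334, p₀ = 0.0726.
Under exogeneity and monotonicity, PN = (p₁ − p₀) / p₁.
PN = (0.334 − 0.0726) / 0.334 = 0.2614 / 0.334 ≈ 0.7826

PN ≈ 0.783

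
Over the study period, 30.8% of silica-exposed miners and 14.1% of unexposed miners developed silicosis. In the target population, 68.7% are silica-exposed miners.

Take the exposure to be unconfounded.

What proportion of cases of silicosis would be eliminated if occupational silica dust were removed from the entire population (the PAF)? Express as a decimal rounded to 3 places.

PAF ≈ 0.449

p₁ = 0.308, p₀ = 0.141.
Overall risk P(Y=1) = π·p₁ + (1−π)·p₀ = 0.687×0.308 + 0.313×0.141 = 0.25573.
Under exogeneity, PAF = [P(Y=1) − p₀] / P(Y=1).
PAF = (0.25573 − 0.141) / 0.25573 ≈ 0.4486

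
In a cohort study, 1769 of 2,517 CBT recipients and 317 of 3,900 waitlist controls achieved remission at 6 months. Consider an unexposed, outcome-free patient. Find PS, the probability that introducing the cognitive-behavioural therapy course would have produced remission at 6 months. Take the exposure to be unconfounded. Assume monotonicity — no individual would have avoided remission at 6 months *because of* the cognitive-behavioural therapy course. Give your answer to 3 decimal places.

PS ≈ 0.677

p₁ = P(outcome | exposed) = 1769/2517 = 0.70282
p₀ = P(outcome | unexposed) = 317/3900 = 0.081282
Under exogeneity and monotonicity, PS = (p₁ − p₀) / (1 − p₀).
PS = (0.70282 − 0.081282) / (1 − 0.081282) = 0.62154 / 0.91872 ≈ 0.6765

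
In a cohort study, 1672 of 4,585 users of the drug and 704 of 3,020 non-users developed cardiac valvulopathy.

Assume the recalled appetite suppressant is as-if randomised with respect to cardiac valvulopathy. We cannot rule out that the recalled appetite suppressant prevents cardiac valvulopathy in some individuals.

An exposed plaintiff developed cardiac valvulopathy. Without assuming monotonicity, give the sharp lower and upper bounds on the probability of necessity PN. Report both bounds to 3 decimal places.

p₁ = P(outcome | exposed) = 1672/4585 = 0.36467
p₀ = P(outcome | unexposed) = 704/3020 = 0.23311
Under exogeneity alone the bounds on PN are max{0,(p₁−p₀)/p₁} ≤ PN ≤ min{1,(1−p₀)/p₁}.
  lower = (p₁ − p₀)/p₁ = 0.13155 / 0.36467 ≈ 0.3608
  upper = min{1, (1 − p₀)/p₁} = 0.76689 / 0.36467 ≈ 2.1030 → capped at 1

0.361 ≤ PN ≤ 1.000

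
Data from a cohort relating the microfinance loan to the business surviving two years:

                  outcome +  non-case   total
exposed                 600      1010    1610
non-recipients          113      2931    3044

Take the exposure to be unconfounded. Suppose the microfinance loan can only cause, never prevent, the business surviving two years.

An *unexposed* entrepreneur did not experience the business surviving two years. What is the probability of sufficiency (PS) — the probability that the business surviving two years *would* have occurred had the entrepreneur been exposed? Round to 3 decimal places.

p₁ = P(outcome | exposed) = 600/1610 = 0.37267
p₀ = P(outcome | unexposed) = 113/3044 = 0.037122
Under exogeneity and monotonicity, PS = (p₁ − p₀)/(1 − p₀).
PS = (0.37267 − 0.037122) / 0.96288 ≈ 0.3485

PS ≈ 0.348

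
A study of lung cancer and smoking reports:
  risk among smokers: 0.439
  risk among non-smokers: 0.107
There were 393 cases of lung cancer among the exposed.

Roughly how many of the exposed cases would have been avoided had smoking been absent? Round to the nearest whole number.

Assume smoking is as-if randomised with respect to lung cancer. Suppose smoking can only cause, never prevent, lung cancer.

about 297 cases

Let p₁ = 0.439, p₀ = 0.107.
PN = (p₁ − p₀)/p₁ = (0.439 − 0.107) / 0.439 ≈ 0.75626.
Attributable cases ≈ PN × (exposed cases) = 0.75626 × 393 ≈ 297.21.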